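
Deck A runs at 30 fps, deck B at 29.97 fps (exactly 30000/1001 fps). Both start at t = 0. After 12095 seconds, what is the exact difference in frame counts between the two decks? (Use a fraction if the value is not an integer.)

362850/1001 frames

A emits 30 × 12095 = 362850 frames; B emits 30000/1001 × 12095 = 362850000/1001.
Difference = 362850/1001 frames (≈ 362.4875); B is behind A.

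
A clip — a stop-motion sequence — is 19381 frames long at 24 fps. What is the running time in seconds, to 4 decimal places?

Running time = 19381 × 1/24 = 19381/24 s ≈ 807.5417 s.

807.5417 seconds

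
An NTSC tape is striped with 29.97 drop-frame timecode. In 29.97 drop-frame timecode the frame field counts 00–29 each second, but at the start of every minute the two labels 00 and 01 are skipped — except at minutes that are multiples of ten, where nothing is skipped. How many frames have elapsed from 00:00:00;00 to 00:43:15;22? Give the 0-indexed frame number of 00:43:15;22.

As if non-drop at 30 labels/s: (0 × 3600 + 43 × 60 + 15) × 30 + 22 = 77872.
Minute boundaries passed: 43; those not divisible by 10: 43 − 4 = 39; dropped labels = 2 × 39 = 78.
Actual frame index = 77872 − 78 = 77794.

77794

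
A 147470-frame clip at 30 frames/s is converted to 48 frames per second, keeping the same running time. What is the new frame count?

Target frames = source frames × (target rate / source rate) = 147470 × (48)/(30) = 147470 × 8/5 = 235952.

235952 frames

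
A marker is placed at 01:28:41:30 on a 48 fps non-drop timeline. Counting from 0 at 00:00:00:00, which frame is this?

255438

Total seconds to the label: (1 × 3600 + 28 × 60 + 41) = 5321.
Frame index = 5321 × 48 + 30 = 255438.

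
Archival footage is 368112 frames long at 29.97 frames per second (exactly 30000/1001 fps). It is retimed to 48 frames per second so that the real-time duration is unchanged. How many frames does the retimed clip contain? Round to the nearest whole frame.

Frames at target rate = 368112 × (48) / (30000/1001) = 368480112/625 ≈ 589568.179.
Nearest whole frame: 589568.

589568 frames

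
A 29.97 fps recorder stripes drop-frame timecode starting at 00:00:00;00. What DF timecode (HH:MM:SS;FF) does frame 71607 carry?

Ten DF minutes hold 17982 frames, so frame 71607 lies in block 3 (frames 53946–71927) with 17661 frames into that block.
The block's first minute is 1800 frames and the rest 1798 each; 17661 frames reaches minute 9, so 3 × 18 + 9 × 2 = 72 labels have been skipped so far.
Adding those back, label number 71607 + 72 = 71679 at 30 labels/s is 2389 s + 9 f = 0 h 39 min 49 s frame 9, i.e. 00:39:49;09.

00:39:49;09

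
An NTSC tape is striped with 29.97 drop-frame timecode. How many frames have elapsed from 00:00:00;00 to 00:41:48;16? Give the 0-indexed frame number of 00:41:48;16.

As if non-drop at 30 labels/s: (0 × 3600 + 41 × 60 + 48) × 30 + 16 = 75256.
Minute boundaries passed: 41; those not divisible by 10: 41 − 4 = 37; dropped labels = 2 × 37 = 74.
Actual frame index = 75256 − 74 = 75182.

75182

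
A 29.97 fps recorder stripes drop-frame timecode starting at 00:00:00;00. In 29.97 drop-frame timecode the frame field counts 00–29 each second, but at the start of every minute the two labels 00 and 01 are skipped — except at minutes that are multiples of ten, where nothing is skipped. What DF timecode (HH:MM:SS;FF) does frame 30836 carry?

00:17:08;28

Each 10-minute DF block holds 10 × 60 × 30 − 9 × 2 = 17982 frames. 30836 ÷ 17982 → 1 full block, remainder 12854.
Within the partial block the first minute is 1800 frames and each further minute 1798, so 7 further minute boundaries passed. Total skipped labels = 18 × 1 + 2 × 7 = 32.
Non-drop label index = 30836 + 32 = 30868; at 30 labels/s that is 00:17:08:28, i.e. DF 00:17:08;28.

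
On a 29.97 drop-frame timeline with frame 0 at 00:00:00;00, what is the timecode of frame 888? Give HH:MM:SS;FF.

00:00:29;18

Each 10-minute DF block holds 10 × 60 × 30 − 9 × 2 = 17982 frames. 888 ÷ 17982 → 0 full blocks, remainder 888.
Within the partial block the first minute is 1800 frames and each further minute 1798, so 0 further minute boundaries passed. Total skipped labels = 18 × 0 + 2 × 0 = 0.
Non-drop label index = 888 + 0 = 888; at 30 labels/s that is 00:00:29:18, i.e. DF 00:00:29;18.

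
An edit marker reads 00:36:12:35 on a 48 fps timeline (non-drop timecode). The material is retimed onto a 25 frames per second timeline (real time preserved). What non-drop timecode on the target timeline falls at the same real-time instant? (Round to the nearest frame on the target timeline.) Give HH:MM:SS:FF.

00:36:12:18

Source frame index: (0×3600 + 36×60 + 12) × 48 + 35 = 104291.
Real time: 104291 / (48) = 104291/48 s.
Target frame: (104291/48) × (25) = 2607275/48 ≈ 54318.229 → 54318.
At 25 labels/s: frame 54318 → 00:36:12:18.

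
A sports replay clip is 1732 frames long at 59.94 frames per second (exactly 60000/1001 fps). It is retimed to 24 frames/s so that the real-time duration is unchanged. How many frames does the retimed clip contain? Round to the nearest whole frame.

Frames at target rate = 1732 × (24) / (60000/1001) = 433433/625 ≈ 693.493.
Nearest whole frame: 693.

693 frames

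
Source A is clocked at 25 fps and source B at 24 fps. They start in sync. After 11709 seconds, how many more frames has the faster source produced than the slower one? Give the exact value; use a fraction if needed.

11709 frames

A emits 25 × 11709 = 292725 frames; B emits 24 × 11709 = 281016.
Difference = 11709 frames; B is behind A.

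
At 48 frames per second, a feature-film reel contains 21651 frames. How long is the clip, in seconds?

451.0625 seconds

Running time = 21651 / (48) = 451.0625 s.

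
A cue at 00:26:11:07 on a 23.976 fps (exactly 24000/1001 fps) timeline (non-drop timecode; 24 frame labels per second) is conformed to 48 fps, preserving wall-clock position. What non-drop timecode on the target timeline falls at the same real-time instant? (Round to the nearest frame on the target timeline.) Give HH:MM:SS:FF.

00:26:12:41

Source frame index: (0×3600 + 26×60 + 11) × 24 + 7 = 37711.
Real time: 37711 / (24000/1001) = 37748711/24000 s.
Target frame: (37748711/24000) × (48) = 37748711/500 ≈ 75497.422 → 75497.
At 48 labels/s: frame 75497 → 00:26:12:41.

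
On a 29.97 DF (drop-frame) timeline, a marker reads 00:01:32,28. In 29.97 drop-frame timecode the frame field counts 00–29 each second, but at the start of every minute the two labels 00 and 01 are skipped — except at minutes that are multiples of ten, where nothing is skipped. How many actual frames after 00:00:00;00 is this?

2786

As if non-drop at 30 labels/s: (0 × 3600 + 1 × 60 + 32) × 30 + 28 = 2788.
Minute boundaries passed: 1; those not divisible by 10: 1 − 0 = 1; dropped labels = 2 × 1 = 2.
Actual frame index = 2788 − 2 = 2786.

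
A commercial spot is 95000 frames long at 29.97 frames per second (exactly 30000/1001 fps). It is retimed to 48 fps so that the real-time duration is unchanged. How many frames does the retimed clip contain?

152152 frames

Target frames = source frames × (target rate / source rate) = 95000 × (48)/(30000/1001) = 95000 × 1001/625 = 152152.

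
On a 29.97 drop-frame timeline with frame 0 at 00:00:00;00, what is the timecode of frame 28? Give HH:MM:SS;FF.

Ten DF minutes hold 17982 frames, so frame 28 lies in block 0 (frames 0–17981) with 28 frames into that block.
The block's first minute is 1800 frames and the rest 1798 each; 28 frames reaches minute 0, so 0 × 18 + 0 × 2 = 0 labels have been skipped so far.
Adding those back, label number 28 + 0 = 28 at 30 labels/s is 0 s + 28 f = 0 h 0 min 0 s frame 28, i.e. 00:00:00;28.

00:00:00;28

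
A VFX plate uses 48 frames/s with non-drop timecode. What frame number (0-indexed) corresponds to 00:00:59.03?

frame 2835

Total seconds to the label: (0 × 3600 + 0 × 60 + 59) = 59.
Frame index = 59 × 48 + 3 = 2835.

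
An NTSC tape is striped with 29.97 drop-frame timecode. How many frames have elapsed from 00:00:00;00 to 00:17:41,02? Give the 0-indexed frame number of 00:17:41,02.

31800

Complete 10-minute blocks: 1, each 17982 frames → 17982.
Remaining 7 whole minutes in the current block: 1800 + 6 × 1798 = 12588 frames.
Within the current minute: 41 × 30 + 2 − 2 = 1230 (labels ;00/;01 skipped at this minute). Total = 17982 + 12588 + 1230 = 31800.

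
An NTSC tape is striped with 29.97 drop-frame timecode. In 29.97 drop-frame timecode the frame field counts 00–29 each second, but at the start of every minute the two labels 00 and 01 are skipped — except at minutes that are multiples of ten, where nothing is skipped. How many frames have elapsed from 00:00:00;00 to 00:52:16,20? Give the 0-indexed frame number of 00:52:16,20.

94006

Complete 10-minute blocks: 5, each 17982 frames → 89910.
Remaining 2 whole minutes in the current block: 1800 + 1 × 1798 = 3598 frames.
Within the current minute: 16 × 30 + 20 − 2 = 498 (labels ;00/;01 skipped at this minute). Total = 89910 + 3598 + 498 = 94006.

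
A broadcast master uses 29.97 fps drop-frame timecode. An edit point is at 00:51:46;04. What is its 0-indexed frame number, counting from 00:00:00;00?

93092

Complete 10-minute blocks: 5, each 17982 frames → 89910.
Remaining 1 whole minute in the current block: 1800 + 0 × 1798 = 1800 frames.
Within the current minute: 46 × 30 + 4 − 2 = 1382 (labels ;00/;01 skipped at this minute). Total = 89910 + 1800 + 1382 = 93092.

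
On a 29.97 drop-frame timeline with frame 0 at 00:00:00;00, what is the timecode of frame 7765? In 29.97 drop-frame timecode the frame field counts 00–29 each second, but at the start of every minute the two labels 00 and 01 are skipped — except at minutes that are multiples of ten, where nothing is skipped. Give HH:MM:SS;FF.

Each 10-minute DF block holds 10 × 60 × 30 − 9 × 2 = 17982 frames. 7765 ÷ 17982 → 0 full blocks, remainder 7765.
Within the partial block the first minute is 1800 frames and each further minute 1798, so 4 further minute boundaries passed. Total skipped labels = 18 × 0 + 2 × 4 = 8.
Non-drop label index = 7765 + 8 = 7773; at 30 labels/s that is 00:04:19:03, i.e. DF 00:04:19;03.

00:04:19;03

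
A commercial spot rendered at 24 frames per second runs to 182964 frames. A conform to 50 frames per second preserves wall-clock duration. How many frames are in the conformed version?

381175 frames

Target frames = source frames × (target rate / source rate) = 182964 × (50)/(24) = 182964 × 25/12 = 381175.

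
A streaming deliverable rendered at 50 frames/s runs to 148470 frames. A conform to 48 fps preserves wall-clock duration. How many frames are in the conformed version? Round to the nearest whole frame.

142531 frames

Frames at target rate = 148470 × (48) / (50) = 712656/5 ≈ 142531.200.
Nearest whole frame: 142531.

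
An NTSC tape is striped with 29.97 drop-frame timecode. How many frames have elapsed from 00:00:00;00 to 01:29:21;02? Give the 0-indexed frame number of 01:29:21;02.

160670

Complete 10-minute blocks: 8, each 17982 frames → 143856.
Remaining 9 whole minutes in the current block: 1800 + 8 × 1798 = 16184 frames.
Within the current minute: 21 × 30 + 2 − 2 = 630 (labels ;00/;01 skipped at this minute). Total = 143856 + 16184 + 630 = 160670.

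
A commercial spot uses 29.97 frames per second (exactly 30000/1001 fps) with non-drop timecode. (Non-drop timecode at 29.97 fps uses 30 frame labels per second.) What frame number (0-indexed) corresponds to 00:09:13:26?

Total seconds to the label: (0 × 3600 + 9 × 60 + 13) = 553.
Frame index = 553 × 30 + 26 = 16616.

16616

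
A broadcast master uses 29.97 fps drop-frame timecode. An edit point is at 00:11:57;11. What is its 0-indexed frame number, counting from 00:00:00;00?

21501

As if non-drop at 30 labels/s: (0 × 3600 + 11 × 60 + 57) × 30 + 11 = 21521.
Minute boundaries passed: 11; those not divisible by 10: 11 − 1 = 10; dropped labels = 2 × 10 = 20.
Actual frame index = 21521 − 20 = 21501.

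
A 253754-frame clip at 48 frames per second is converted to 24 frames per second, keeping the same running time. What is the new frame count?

126877 frames

Target frames = source frames × (target rate / source rate) = 253754 × (24)/(48) = 253754 × 1/2 = 126877.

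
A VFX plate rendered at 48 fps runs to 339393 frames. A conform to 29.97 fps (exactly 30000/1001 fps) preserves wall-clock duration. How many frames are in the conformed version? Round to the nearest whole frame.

Frames at target rate = 339393 × (30000/1001) / (48) = 212120625/1001 ≈ 211908.716.
Nearest whole frame: 211909.

211909 frames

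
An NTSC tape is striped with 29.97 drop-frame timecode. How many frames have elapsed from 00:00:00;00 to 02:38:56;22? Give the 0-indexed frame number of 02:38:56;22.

As if non-drop at 30 labels/s: (2 × 3600 + 38 × 60 + 56) × 30 + 22 = 286102.
Minute boundaries passed: 158; those not divisible by 10: 158 − 15 = 143; dropped labels = 2 × 143 = 286.
Actual frame index = 286102 − 286 = 285816.

285816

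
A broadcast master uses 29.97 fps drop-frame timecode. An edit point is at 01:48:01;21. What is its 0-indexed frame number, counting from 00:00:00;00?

As if non-drop at 30 labels/s: (1 × 3600 + 48 × 60 + 1) × 30 + 21 = 194451.
Minute boundaries passed: 108; those not divisible by 10: 108 − 10 = 98; dropped labels = 2 × 98 = 196.
Actual frame index = 194451 − 196 = 194255.

194255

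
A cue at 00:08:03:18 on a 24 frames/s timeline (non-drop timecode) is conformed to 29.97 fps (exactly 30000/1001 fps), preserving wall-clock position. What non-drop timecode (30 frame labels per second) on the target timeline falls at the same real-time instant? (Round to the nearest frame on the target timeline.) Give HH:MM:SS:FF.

00:08:03:08

Source frame index: (0×3600 + 8×60 + 3) × 24 + 18 = 11610.
Real time: 11610 / (24) = 1935/4 s.
Target frame: (1935/4) × (30000/1001) = 14512500/1001 ≈ 14498.002 → 14498.
At 30 labels/s: frame 14498 → 00:08:03:08.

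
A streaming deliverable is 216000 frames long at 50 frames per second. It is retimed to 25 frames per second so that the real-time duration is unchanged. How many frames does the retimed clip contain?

Target frames = source frames × (target rate / source rate) = 216000 × (25)/(50) = 216000 × 1/2 = 108000.

108000 frames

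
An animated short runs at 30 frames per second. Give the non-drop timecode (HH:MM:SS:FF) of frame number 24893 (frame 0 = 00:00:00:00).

00:13:49:23

24893 ÷ 30 = 829 full seconds, remainder 23 frames.
829 s = 0 h 13 min 49 s.
Timecode: 00:13:49:23.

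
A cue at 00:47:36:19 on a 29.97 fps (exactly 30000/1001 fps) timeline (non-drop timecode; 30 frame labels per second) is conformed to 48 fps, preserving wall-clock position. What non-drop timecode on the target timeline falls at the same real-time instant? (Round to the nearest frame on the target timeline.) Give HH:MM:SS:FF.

00:47:39:24

Source frame index: (0×3600 + 47×60 + 36) × 30 + 19 = 85699.
Real time: 85699 / (30000/1001) = 85784699/30000 s.
Target frame: (85784699/30000) × (48) = 85784699/625 ≈ 137255.518 → 137256.
At 48 labels/s: frame 137256 → 00:47:39:24.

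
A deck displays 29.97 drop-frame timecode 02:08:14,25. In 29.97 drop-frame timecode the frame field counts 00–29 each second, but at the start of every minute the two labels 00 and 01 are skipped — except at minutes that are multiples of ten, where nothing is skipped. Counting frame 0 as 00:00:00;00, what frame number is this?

230613

Complete 10-minute blocks: 12, each 17982 frames → 215784.
Remaining 8 whole minutes in the current block: 1800 + 7 × 1798 = 14386 frames.
Within the current minute: 14 × 30 + 25 − 2 = 443 (labels ;00/;01 skipped at this minute). Total = 215784 + 14386 + 443 = 230613.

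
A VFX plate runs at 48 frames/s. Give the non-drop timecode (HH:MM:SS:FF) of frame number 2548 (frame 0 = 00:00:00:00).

00:00:53:04

2548 ÷ 48 = 53 full seconds, remainder 4 frames.
53 s = 0 h 0 min 53 s.
Timecode: 00:00:53:04.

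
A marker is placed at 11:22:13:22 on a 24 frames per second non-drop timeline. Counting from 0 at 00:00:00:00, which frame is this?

Total seconds to the label: (11 × 3600 + 22 × 60 + 13) = 40933.
Frame index = 40933 × 24 + 22 = 982414.

frame 982414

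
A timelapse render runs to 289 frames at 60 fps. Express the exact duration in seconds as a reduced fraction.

Running time = 289 ÷ (60) = 289 × 1/60 = 289/60 s.

289/60 seconds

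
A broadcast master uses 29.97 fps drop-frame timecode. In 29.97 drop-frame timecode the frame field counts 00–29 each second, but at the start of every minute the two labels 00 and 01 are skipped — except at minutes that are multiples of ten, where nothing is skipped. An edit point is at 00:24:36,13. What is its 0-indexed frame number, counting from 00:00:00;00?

Complete 10-minute blocks: 2, each 17982 frames → 35964.
Remaining 4 whole minutes in the current block: 1800 + 3 × 1798 = 7194 frames.
Within the current minute: 36 × 30 + 13 − 2 = 1091 (labels ;00/;01 skipped at this minute). Total = 35964 + 7194 + 1091 = 44249.

44249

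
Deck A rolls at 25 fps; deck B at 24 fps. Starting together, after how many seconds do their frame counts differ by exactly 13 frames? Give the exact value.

The gap grows by |24 − 25| = 1 frame per second.
Time for a 13-frame gap: 13 ÷ (1) = 13 s.

13 seconds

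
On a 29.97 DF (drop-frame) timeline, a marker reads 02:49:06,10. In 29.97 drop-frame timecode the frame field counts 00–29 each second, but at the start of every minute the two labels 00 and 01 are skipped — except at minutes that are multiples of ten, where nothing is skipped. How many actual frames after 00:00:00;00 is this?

304084

As if non-drop at 30 labels/s: (2 × 3600 + 49 × 60 + 6) × 30 + 10 = 304390.
Minute boundaries passed: 169; those not divisible by 10: 169 − 16 = 153; dropped labels = 2 × 153 = 306.
Actual frame index = 304390 − 306 = 304084.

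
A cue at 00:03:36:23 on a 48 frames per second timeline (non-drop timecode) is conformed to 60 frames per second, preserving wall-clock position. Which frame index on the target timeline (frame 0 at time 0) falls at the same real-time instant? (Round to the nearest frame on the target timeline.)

Source frame index: (0×3600 + 3×60 + 36) × 48 + 23 = 10391.
Real time: 10391 / (48) = 10391/48 s.
Target frame: (10391/48) × (60) = 51955/4 ≈ 12988.750 → 12989.

frame 12989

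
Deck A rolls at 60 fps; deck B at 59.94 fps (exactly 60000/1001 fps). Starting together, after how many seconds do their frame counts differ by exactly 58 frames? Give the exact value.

29029/30 seconds

The gap grows by |60000/1001 − 60| = 60/1001 frames per second.
Time for a 58-frame gap: 58 ÷ (60/1001) = 29029/30 s.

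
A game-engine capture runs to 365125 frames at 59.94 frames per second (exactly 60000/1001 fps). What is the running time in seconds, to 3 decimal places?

Running time = 365125 × 1001/60000 = 2923921/480 s ≈ 6091.502 s.

6091.502 seconds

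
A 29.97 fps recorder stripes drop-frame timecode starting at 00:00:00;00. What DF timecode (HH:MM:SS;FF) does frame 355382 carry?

03:17:37;28

Ten DF minutes hold 17982 frames, so frame 355382 lies in block 19 (frames 341658–359639) with 13724 frames into that block.
The block's first minute is 1800 frames and the rest 1798 each; 13724 frames reaches minute 7, so 19 × 18 + 7 × 2 = 356 labels have been skipped so far.
Adding those back, label number 355382 + 356 = 355738 at 30 labels/s is 11857 s + 28 f = 3 h 17 min 37 s frame 28, i.e. 03:17:37;28.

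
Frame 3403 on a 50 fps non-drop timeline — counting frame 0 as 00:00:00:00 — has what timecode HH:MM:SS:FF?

3403 ÷ 50 = 68 full seconds, remainder 3 frames.
68 s = 0 h 1 min 8 s.
Timecode: 00:01:08:03.

00:01:08:03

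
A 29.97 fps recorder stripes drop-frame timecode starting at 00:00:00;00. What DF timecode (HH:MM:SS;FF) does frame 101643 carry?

Each 10-minute DF block holds 10 × 60 × 30 − 9 × 2 = 17982 frames. 101643 ÷ 17982 → 5 full blocks, remainder 11733.
Within the partial block the first minute is 1800 frames and each further minute 1798, so 6 further minute boundaries passed. Total skipped labels = 18 × 5 + 2 × 6 = 102.
Non-drop label index = 101643 + 102 = 101745; at 30 labels/s that is 00:56:31:15, i.e. DF 00:56:31;15.

00:56:31;15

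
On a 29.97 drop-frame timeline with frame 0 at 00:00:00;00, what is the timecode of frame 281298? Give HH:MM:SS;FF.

Each 10-minute DF block holds 10 × 60 × 30 − 9 × 2 = 17982 frames. 281298 ÷ 17982 → 15 full blocks, remainder 11568.
Within the partial block the first minute is 1800 frames and each further minute 1798, so 6 further minute boundaries passed. Total skipped labels = 18 × 15 + 2 × 6 = 282.
Non-drop label index = 281298 + 282 = 281580; at 30 labels/s that is 02:36:26:00, i.e. DF 02:36:26;00.

02:36:26;00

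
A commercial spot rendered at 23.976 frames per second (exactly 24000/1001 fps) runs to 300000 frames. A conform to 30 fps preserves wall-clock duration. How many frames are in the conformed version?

Target frames = source frames × (target rate / source rate) = 300000 × (30)/(24000/1001) = 300000 × 1001/800 = 375375.

375375 frames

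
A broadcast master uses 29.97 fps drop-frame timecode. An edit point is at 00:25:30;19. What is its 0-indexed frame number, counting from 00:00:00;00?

Complete 10-minute blocks: 2, each 17982 frames → 35964.
Remaining 5 whole minutes in the current block: 1800 + 4 × 1798 = 8992 frames.
Within the current minute: 30 × 30 + 19 − 2 = 917 (labels ;00/;01 skipped at this minute). Total = 35964 + 8992 + 917 = 45873.

45873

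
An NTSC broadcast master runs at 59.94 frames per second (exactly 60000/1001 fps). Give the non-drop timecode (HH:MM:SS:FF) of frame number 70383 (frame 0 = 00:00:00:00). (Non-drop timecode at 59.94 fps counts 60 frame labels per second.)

70383 ÷ 60 = 1173 full seconds, remainder 3 frames.
1173 s = 0 h 19 min 33 s.
Timecode: 00:19:33:03.

00:19:33:03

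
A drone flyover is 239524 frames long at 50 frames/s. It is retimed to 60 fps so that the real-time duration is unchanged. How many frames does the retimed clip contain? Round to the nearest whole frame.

Frames at target rate = 239524 × (60) / (50) = 1437144/5 ≈ 287428.800.
Nearest whole frame: 287429.

287429 frames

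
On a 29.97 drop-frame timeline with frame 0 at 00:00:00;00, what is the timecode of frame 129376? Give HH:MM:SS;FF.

01:11:56;24

Ten DF minutes hold 17982 frames, so frame 129376 lies in block 7 (frames 125874–143855) with 3502 frames into that block.
The block's first minute is 1800 frames and the rest 1798 each; 3502 frames reaches minute 1, so 7 × 18 + 1 × 2 = 128 labels have been skipped so far.
Adding those back, label number 129376 + 128 = 129504 at 30 labels/s is 4316 s + 24 f = 1 h 11 min 56 s frame 24, i.e. 01:11:56;24.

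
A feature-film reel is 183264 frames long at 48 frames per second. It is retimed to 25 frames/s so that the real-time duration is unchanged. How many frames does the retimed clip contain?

Target frames = source frames × (target rate / source rate) = 183264 × (25)/(48) = 183264 × 25/48 = 95450.

95450 frames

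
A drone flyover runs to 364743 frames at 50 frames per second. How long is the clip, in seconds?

7294.86 seconds

Running time = 364743 / (50) = 7294.86 s.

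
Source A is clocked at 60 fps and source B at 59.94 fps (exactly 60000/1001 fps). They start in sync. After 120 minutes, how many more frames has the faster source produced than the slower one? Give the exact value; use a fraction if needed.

120 min = 7200 s.
A emits 60 × 7200 = 432000 frames; B emits 60000/1001 × 7200 = 432000000/1001.
Difference = 432000/1001 frames (≈ 431.5684); B is behind A.

432000/1001 frames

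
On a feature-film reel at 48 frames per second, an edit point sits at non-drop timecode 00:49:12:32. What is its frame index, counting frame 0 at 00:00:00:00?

141728

Total seconds to the label: (0 × 3600 + 49 × 60 + 12) = 2952.
Frame index = 2952 × 48 + 32 = 141728.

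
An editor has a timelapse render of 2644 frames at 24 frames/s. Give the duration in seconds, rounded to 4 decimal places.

110.1667 seconds

Running time = 2644 × 1/24 = 661/6 s ≈ 110.1667 s.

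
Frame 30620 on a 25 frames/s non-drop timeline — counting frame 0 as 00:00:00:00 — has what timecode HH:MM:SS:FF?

30620 ÷ 25 = 1224 full seconds, remainder 20 frames.
1224 s = 0 h 20 min 24 s.
Timecode: 00:20:24:20.

00:20:24:20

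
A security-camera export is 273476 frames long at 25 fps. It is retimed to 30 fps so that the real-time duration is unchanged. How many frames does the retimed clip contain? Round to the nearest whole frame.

328171 frames

Frames at target rate = 273476 × (30) / (25) = 1640856/5 ≈ 328171.200.
Nearest whole frame: 328171.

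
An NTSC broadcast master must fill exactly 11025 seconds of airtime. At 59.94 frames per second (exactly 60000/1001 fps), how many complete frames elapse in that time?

Frames = 11025 × 60000/1001 = 94500000/143 ≈ 660839.1608.
Complete frames: 660839.

660839 frames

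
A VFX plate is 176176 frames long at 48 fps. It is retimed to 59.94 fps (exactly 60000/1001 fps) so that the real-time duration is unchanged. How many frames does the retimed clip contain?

220000 frames

Target frames = source frames × (target rate / source rate) = 176176 × (60000/1001)/(48) = 176176 × 1250/1001 = 220000.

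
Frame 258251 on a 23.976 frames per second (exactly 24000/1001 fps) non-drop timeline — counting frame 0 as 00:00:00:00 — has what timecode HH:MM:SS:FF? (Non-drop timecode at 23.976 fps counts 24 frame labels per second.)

02:59:20:11

258251 ÷ 24 = 10760 full seconds, remainder 11 frames.
10760 s = 2 h 59 min 20 s.
Timecode: 02:59:20:11.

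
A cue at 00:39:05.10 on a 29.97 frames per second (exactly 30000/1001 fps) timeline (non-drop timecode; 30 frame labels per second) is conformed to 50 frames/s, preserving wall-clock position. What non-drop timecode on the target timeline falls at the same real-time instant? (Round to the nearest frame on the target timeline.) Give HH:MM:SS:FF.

Source frame index: (0×3600 + 39×60 + 5) × 30 + 10 = 70360.
Real time: 70360 / (30000/1001) = 1760759/750 s.
Target frame: (1760759/750) × (50) = 1760759/15 ≈ 117383.933 → 117384.
At 50 labels/s: frame 117384 → 00:39:07:34.

00:39:07:34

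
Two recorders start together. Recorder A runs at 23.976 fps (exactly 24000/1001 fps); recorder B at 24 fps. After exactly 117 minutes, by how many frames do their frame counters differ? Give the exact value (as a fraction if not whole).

117 min = 7020 s.
A emits 24000/1001 × 7020 = 12960000/77 frames; B emits 24 × 7020 = 168480.
Difference = 12960/77 frames (≈ 168.3117); B is ahead of A.

12960/77 frames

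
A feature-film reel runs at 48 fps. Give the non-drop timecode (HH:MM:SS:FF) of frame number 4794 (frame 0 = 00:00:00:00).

00:01:39:42

4794 ÷ 48 = 99 full seconds, remainder 42 frames.
99 s = 0 h 1 min 39 s.
Timecode: 00:01:39:42.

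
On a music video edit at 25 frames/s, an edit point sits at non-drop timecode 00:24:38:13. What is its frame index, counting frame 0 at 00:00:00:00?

36963

Total seconds to the label: (0 × 3600 + 24 × 60 + 38) = 1478.
Frame index = 1478 × 25 + 13 = 36963.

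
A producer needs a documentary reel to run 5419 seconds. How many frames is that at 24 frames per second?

130056 frames

Frames = 5419 × 24 = 130056.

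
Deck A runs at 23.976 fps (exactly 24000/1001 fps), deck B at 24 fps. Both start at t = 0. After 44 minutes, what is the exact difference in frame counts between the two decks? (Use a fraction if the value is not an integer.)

44 min = 2640 s.
A emits 24000/1001 × 2640 = 5760000/91 frames; B emits 24 × 2640 = 63360.
Difference = 5760/91 frames (≈ 63.2967); B is ahead of A.

5760/91 frames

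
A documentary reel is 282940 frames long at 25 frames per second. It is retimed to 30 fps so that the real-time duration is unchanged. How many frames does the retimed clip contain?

339528 frames

Target frames = source frames × (target rate / source rate) = 282940 × (30)/(25) = 282940 × 6/5 = 339528.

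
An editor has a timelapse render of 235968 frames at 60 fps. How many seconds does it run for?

3932.8 seconds

Running time = 235968 / (60) = 3932.8 s.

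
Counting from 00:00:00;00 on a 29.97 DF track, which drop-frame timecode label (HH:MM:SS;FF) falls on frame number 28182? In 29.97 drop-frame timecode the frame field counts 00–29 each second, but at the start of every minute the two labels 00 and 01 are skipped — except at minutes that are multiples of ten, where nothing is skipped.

Each 10-minute DF block holds 10 × 60 × 30 − 9 × 2 = 17982 frames. 28182 ÷ 17982 → 1 full block, remainder 10200.
Within the partial block the first minute is 1800 frames and each further minute 1798, so 5 further minute boundaries passed. Total skipped labels = 18 × 1 + 2 × 5 = 28.
Non-drop label index = 28182 + 28 = 28210; at 30 labels/s that is 00:15:40:10, i.e. DF 00:15:40;10.

00:15:40;10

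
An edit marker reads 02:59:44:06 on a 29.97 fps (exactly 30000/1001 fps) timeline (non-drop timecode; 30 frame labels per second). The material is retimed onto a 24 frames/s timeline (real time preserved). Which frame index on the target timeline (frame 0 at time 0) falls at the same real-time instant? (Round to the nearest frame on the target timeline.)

frame 259080

Source frame index: (2×3600 + 59×60 + 44) × 30 + 6 = 323526.
Real time: 323526 / (30000/1001) = 53974921/5000 s.
Target frame: (53974921/5000) × (24) = 161924763/625 ≈ 259079.621 → 259080.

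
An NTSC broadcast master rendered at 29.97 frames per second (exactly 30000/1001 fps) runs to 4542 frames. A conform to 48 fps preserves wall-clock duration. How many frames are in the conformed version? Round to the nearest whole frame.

Frames at target rate = 4542 × (48) / (30000/1001) = 4546542/625 ≈ 7274.467.
Nearest whole frame: 7274.

7274 frames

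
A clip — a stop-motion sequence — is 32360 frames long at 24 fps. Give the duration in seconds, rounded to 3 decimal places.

1348.333 seconds

Running time = 32360 × 1/24 = 4045/3 s ≈ 1348.333 s.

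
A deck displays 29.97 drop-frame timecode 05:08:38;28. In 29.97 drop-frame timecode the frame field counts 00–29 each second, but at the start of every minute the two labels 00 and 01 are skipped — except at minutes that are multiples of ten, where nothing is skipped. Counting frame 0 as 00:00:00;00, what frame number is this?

Complete 10-minute blocks: 30, each 17982 frames → 539460.
Remaining 8 whole minutes in the current block: 1800 + 7 × 1798 = 14386 frames.
Within the current minute: 38 × 30 + 28 − 2 = 1166 (labels ;00/;01 skipped at this minute). Total = 539460 + 14386 + 1166 = 555012.

555012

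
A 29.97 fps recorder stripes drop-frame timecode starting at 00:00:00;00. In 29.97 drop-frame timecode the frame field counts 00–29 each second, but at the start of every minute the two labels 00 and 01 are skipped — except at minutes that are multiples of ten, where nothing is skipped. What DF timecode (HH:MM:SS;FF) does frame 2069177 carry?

Ten DF minutes hold 17982 frames, so frame 2069177 lies in block 115 (frames 2067930–2085911) with 1247 frames into that block.
The block's first minute is 1800 frames and the rest 1798 each; 1247 frames reaches minute 0, so 115 × 18 + 0 × 2 = 2070 labels have been skipped so far.
Adding those back, label number 2069177 + 2070 = 2071247 at 30 labels/s is 69041 s + 17 f = 19 h 10 min 41 s frame 17, i.e. 19:10:41;17.

19:10:41;17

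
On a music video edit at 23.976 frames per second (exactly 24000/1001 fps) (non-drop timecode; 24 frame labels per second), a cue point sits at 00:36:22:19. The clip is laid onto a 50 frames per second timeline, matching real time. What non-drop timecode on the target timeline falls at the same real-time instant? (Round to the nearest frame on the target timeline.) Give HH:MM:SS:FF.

00:36:24:49

Source frame index: (0×3600 + 36×60 + 22) × 24 + 19 = 52387.
Real time: 52387 / (24000/1001) = 52439387/24000 s.
Target frame: (52439387/24000) × (50) = 52439387/480 ≈ 109248.723 → 109249.
At 50 labels/s: frame 109249 → 00:36:24:49.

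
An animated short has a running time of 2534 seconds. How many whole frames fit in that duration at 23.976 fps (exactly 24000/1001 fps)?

Frames = 2534 × 24000/1001 = 8688000/143 ≈ 60755.2448.
Complete frames: 60755.

60755 frames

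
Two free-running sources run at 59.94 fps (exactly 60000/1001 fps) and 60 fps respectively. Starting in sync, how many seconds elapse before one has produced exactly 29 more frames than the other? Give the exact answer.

29029/60 seconds

The gap grows by |60 − 60000/1001| = 60/1001 frames per second.
Time for a 29-frame gap: 29 ÷ (60/1001) = 29029/60 s.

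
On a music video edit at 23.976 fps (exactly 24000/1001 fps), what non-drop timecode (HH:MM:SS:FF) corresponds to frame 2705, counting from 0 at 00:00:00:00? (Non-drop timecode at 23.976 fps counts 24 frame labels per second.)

2705 ÷ 24 = 112 full seconds, remainder 17 frames.
112 s = 0 h 1 min 52 s.
Timecode: 00:01:52:17.

00:01:52:17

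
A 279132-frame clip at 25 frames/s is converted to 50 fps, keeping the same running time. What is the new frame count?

558264 frames

Target frames = source frames × (target rate / source rate) = 279132 × (50)/(25) = 279132 × 2 = 558264.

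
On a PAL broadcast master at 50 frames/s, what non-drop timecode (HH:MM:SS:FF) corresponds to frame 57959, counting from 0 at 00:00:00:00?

00:19:19:09

57959 ÷ 50 = 1159 full seconds, remainder 9 frames.
1159 s = 0 h 19 min 19 s.
Timecode: 00:19:19:09.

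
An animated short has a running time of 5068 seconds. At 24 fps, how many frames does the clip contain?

121632 frames

Frames = 5068 × 24 = 121632.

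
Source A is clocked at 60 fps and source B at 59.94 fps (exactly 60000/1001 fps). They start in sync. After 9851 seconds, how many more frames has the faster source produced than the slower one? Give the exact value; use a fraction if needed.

591060/1001 frames

A emits 60 × 9851 = 591060 frames; B emits 60000/1001 × 9851 = 591060000/1001.
Difference = 591060/1001 frames (≈ 590.4695); B is behind A.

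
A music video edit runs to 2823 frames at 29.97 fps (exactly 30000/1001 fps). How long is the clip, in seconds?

94.1941 seconds

Running time = 2823 / (30000/1001) = 94.1941 s.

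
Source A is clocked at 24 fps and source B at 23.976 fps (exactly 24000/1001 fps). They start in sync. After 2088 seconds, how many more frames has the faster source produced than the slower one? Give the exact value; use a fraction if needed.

50112/1001 frames

A emits 24 × 2088 = 50112 frames; B emits 24000/1001 × 2088 = 50112000/1001.
Difference = 50112/1001 frames (≈ 50.0619); B is behind A.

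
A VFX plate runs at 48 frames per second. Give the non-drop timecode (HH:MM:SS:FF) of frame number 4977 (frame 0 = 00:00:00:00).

4977 ÷ 48 = 103 full seconds, remainder 33 frames.
103 s = 0 h 1 min 43 s.
Timecode: 00:01:43:33.

00:01:43:33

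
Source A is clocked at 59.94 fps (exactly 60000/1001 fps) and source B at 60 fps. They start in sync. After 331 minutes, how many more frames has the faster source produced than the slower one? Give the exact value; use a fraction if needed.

1191600/1001 frames

331 min = 19860 s.
A emits 60000/1001 × 19860 = 1191600000/1001 frames; B emits 60 × 19860 = 1191600.
Difference = 1191600/1001 frames (≈ 1190.4096); B is ahead of A.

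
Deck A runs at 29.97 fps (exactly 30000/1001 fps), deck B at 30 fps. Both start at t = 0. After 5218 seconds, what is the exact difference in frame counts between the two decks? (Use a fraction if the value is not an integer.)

A emits 30000/1001 × 5218 = 156540000/1001 frames; B emits 30 × 5218 = 156540.
Difference = 156540/1001 frames (≈ 156.3836); B is ahead of A.

156540/1001 frames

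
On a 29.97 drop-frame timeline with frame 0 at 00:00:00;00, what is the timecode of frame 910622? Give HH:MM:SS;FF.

Each 10-minute DF block holds 10 × 60 × 30 − 9 × 2 = 17982 frames. 910622 ÷ 17982 → 50 full blocks, remainder 11522.
Within the partial block the first minute is 1800 frames and each further minute 1798, so 6 further minute boundaries passed. Total skipped labels = 18 × 50 + 2 × 6 = 912.
Non-drop label index = 910622 + 912 = 911534; at 30 labels/s that is 08:26:24:14, i.e. DF 08:26:24;14.

08:26:24;14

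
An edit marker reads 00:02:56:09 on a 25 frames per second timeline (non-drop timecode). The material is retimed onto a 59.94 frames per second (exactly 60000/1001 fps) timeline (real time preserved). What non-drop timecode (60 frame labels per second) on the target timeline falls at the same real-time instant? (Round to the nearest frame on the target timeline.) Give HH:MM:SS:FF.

00:02:56:11

Source frame index: (0×3600 + 2×60 + 56) × 25 + 9 = 4409.
Real time: 4409 / (25) = 4409/25 s.
Target frame: (4409/25) × (60000/1001) = 10581600/1001 ≈ 10571.029 → 10571.
At 60 labels/s: frame 10571 → 00:02:56:11.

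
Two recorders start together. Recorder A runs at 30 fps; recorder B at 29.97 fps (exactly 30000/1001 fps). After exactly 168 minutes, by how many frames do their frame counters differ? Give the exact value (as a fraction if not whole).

168 min = 10080 s.
A emits 30 × 10080 = 302400 frames; B emits 30000/1001 × 10080 = 43200000/143.
Difference = 43200/143 frames (≈ 302.0979); B is behind A.

43200/143 frames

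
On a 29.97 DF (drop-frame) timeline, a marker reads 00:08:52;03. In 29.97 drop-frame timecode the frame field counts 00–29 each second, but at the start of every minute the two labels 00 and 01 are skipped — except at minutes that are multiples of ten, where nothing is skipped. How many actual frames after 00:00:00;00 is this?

15947

Complete 10-minute blocks: 0, each 17982 frames → 0.
Remaining 8 whole minutes in the current block: 1800 + 7 × 1798 = 14386 frames.
Within the current minute: 52 × 30 + 3 − 2 = 1561 (labels ;00/;01 skipped at this minute). Total = 0 + 14386 + 1561 = 15947.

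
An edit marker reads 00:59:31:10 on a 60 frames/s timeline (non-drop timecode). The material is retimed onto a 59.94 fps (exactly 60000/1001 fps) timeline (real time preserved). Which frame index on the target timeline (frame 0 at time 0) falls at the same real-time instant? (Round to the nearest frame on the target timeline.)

frame 214056

Source frame index: (0×3600 + 59×60 + 31) × 60 + 10 = 214270.
Real time: 214270 / (60) = 21427/6 s.
Target frame: (21427/6) × (60000/1001) = 30610000/143 ≈ 214055.944 → 214056.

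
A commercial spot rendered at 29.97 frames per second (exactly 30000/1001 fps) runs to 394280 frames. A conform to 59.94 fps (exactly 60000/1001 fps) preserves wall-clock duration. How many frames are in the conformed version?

788560 frames

Target frames = source frames × (target rate / source rate) = 394280 × (60000/1001)/(30000/1001) = 394280 × 2 = 788560.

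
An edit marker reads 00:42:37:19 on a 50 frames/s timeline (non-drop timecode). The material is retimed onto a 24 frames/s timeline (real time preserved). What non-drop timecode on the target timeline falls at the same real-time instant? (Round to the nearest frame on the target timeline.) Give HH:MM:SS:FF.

00:42:37:09

Source frame index: (0×3600 + 42×60 + 37) × 50 + 19 = 127869.
Real time: 127869 / (50) = 127869/50 s.
Target frame: (127869/50) × (24) = 1534428/25 ≈ 61377.120 → 61377.
At 24 labels/s: frame 61377 → 00:42:37:09.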